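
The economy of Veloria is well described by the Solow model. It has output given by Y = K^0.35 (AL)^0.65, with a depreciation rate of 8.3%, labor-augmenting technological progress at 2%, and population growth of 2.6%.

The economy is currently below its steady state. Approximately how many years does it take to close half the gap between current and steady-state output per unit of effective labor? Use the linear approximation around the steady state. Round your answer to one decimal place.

Near the steady state the convergence rate is λ = (1 − α)(n + g + δ).
λ = (1 − 0.35) × 0.129 = 0.65 × 0.129 = 0.08385
Half-life = ln 2 / λ = 0.6931 / 0.08385 ≈ 8.27 years

half-life ≈ 8.3 years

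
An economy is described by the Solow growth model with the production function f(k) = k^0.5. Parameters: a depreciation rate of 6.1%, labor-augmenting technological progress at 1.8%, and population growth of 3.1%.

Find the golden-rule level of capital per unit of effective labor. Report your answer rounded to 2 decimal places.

k_gold ≈ 20.66

The golden rule sets f'(k) = n + g + δ, i.e. α·k^(α−1) = n + g + δ.
So k^(1−α) = α / (n + g + δ) = 0.5 / 0.110 = 4.5455.
k_gold = 4.5455^(1/0.5) ≈ 20.6616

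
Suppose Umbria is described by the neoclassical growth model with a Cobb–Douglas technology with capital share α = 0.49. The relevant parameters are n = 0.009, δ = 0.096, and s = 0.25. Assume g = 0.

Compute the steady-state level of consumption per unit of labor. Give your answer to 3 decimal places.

c* = 1.726

Steady state requires s·f(k) = (n + δ)·k, i.e. s·k^α = (n + δ)·k.
Dividing both sides by k: k^(1−α) = s / (n + δ).
k^0.51 = 0.25 / (0.009 + 0.096) = 0.25 / 0.105 = 2.3810
k* = 2.3810^(1/0.51) ≈ 5.4795
y* = (k*)^α = 5.4795^0.49 ≈ 2.3014
c* = (1 − s)·y* = (1 − 0.25) × 2.3014 ≈ 1.7261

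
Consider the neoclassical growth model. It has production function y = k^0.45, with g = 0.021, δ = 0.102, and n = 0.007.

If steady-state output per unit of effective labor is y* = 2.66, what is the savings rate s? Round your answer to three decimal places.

s ≈ 0.430

In steady state, investment equals break-even investment: s·k^α = (n + g + δ)·k.
Since y* = [s/(n + g + δ)]^(α/(1−α)), we have s/(n + g + δ) = (y*)^((1−α)/α) = 2.66^1.2222 = 3.3059.
Therefore s = 3.3059 × (n + g + δ) = 3.3059 × 0.130 = 0.4298.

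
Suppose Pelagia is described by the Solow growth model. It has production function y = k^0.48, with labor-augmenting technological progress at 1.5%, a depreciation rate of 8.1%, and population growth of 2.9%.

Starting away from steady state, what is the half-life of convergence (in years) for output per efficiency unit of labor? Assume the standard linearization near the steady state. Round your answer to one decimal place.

about 10.7 years

Near the steady state the convergence rate is λ = (1 − α)(n + g + δ).
λ = (1 − 0.48) × 0.125 = 0.52 × 0.125 = 0.0650
Half-life = ln 2 / λ = 0.6931 / 0.0650 ≈ 10.66 years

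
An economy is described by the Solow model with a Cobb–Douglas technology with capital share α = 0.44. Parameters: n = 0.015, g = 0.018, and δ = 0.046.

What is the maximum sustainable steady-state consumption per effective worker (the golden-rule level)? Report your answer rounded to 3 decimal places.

At the golden rule, f'(k) = n + g + δ, so α·k^(α−1) = n + g + δ and k_gold = (α/(n + g + δ))^(1/(1−α)).
k_gold = (0.44/0.079)^(1/0.56) = 5.5696^1.7857 ≈ 21.4693
c_gold = f(k_gold) − (n + g + δ)·k_gold = 3.8548 − 0.079×21.4693 ≈ 2.1587

c_gold ≈ 2.159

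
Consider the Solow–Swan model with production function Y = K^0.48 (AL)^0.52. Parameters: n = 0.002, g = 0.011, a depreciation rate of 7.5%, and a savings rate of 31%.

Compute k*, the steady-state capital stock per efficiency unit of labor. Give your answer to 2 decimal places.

At the steady state, Δk = 0, so s·k^α = (n + g + δ)·k.
Rearranging, k^(1−α) = s / (n + g + δ).
k^0.52 = 0.31 / (0.002 + 0.011 + 0.075) = 0.31 / 0.088 = 3.5227
k* = 3.5227^(1/0.52) ≈ 11.2638

k* ≈ 11.26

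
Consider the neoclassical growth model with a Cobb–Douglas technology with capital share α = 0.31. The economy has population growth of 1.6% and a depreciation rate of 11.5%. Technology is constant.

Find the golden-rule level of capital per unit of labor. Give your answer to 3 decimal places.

The golden rule sets f'(k) = n + δ, i.e. α·k^(α−1) = n + δ.
So k^(1−α) = α / (n + δ) = 0.31 / 0.131 = 2.3664.
k_gold = 2.3664^(1/0.69) ≈ 3.4846

k_gold ≈ 3.485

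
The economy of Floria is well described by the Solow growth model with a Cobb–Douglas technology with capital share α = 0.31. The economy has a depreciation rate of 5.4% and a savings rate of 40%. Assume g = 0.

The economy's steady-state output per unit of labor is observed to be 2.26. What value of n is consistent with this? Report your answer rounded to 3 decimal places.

At the steady state, Δk = 0, so s·k^α = (n + δ)·k.
Since y* = [s/(n + δ)]^(α/(1−α)), we have s/(n + δ) = (y*)^((1−α)/α) = 2.26^2.2258 = 6.1401.
Therefore n + δ = s / 6.1401 = 0.40 / 6.1401 = 0.0651, so n = 0.0651 − 0.054 = 0.0111.

n ≈ 0.011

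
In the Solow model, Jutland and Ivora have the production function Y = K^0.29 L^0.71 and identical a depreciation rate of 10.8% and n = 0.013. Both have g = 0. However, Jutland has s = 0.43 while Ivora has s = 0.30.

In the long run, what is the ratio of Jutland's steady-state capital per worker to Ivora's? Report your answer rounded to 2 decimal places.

k*_J / k*_I ≈ 1.66

Steady-state k* = [s/(n + δ)]^(1/(1−α)), so the ratio is [ (s_J/(n + δ)_J) / (s_I/(n + δ)_I) ]^1.4085.
s_J/(n + δ)_J = 0.43/0.121 = 3.5537; s_I/(n + δ)_I = 0.30/0.121 = 2.4793.
Ratio = (3.5537/2.4793)^1.4085 = 1.4333^1.4085 ≈ 1.6604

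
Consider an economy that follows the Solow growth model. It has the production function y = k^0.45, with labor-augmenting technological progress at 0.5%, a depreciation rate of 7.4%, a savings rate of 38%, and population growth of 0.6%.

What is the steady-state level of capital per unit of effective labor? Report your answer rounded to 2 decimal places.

k* ≈ 15.22

At the steady state, Δk = 0, so s·k^α = (n + g + δ)·k.
Rearranging, k^(1−α) = s / (n + g + δ).
k^0.55 = 0.38 / (0.006 + 0.005 + 0.074) = 0.38 / 0.085 = 4.4706
k* = 4.4706^(1/0.55) ≈ 15.2224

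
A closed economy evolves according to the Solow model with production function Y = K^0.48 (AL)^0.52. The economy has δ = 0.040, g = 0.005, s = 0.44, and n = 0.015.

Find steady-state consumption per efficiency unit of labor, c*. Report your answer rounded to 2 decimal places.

Steady state requires s·f(k) = (n + g + δ)·k, i.e. s·k^α = (n + g + δ)·k.
Rearranging, k^(1−α) = s / (n + g + δ).
k^0.52 = 0.44 / (0.015 + 0.005 + 0.040) = 0.44 / 0.060 = 7.3333
k* = 7.3333^(1/0.52) ≈ 46.1357
y* = (k*)^α = 46.1357^0.48 ≈ 6.2913
c* = (1 − s)·y* = (1 − 0.44) × 6.2913 ≈ 3.5231

c* = 3.52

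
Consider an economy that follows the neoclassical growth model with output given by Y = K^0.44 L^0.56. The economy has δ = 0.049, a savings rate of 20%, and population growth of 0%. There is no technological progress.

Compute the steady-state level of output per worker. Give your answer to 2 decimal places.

y* ≈ 3.02

Steady state requires s·f(k) = (n + δ)·k, i.e. s·k^α = (n + δ)·k.
Rearranging, k^(1−α) = s / (n + δ).
k^0.56 = 0.20 / (0.000 + 0.049) = 0.20 / 0.049 = 4.0816
k* = 4.0816^(1/0.56) ≈ 12.3245
y* = (k*)^α = 12.3245^0.44 ≈ 3.0195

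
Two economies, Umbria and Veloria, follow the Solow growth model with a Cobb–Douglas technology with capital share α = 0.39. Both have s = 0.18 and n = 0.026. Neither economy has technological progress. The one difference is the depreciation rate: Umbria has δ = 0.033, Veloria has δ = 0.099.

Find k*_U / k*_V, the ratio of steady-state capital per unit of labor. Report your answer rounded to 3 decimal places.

ratio ≈ 3.424

Steady-state k* = [s/(n + δ)]^(1/(1−α)), so the ratio is [ (s_U/(n + δ)_U) / (s_V/(n + δ)_V) ]^1.6393.
s_U/(n + δ)_U = 0.18/0.059 = 3.0508; s_V/(n + δ)_V = 0.18/0.125 = 1.4400.
Ratio = (3.0508/1.4400)^1.6393 = 2.1186^1.6393 ≈ 3.4237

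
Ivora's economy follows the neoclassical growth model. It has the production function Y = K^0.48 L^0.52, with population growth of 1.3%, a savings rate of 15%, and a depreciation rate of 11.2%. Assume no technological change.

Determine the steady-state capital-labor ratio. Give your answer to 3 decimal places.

k* = 1.420

Steady state requires s·f(k) = (n + δ)·k, i.e. s·k^α = (n + δ)·k.
Dividing both sides by k: k^(1−α) = s / (n + δ).
k^0.52 = 0.15 / (0.013 + 0.112) = 0.15 / 0.125 = 1.2000
k* = 1.2000^(1/0.52) ≈ 1.4199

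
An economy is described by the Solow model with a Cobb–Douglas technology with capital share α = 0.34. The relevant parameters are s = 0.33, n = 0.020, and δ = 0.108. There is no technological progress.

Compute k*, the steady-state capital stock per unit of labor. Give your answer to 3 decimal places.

In steady state, investment equals break-even investment: s·k^α = (n + δ)·k.
Dividing both sides by k: k^(1−α) = s / (n + δ).
k^0.66 = 0.33 / (0.020 + 0.108) = 0.33 / 0.128 = 2.5781
k* = 2.5781^(1/0.66) ≈ 4.1993

k* ≈ 4.199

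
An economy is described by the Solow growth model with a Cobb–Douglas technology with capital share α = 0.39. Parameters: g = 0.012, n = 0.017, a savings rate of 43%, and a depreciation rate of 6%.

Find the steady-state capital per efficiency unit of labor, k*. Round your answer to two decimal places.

In steady state, investment equals break-even investment: s·k^α = (n + g + δ)·k.
Dividing both sides by k: k^(1−α) = s / (n + g + δ).
k^0.61 = 0.43 / (0.017 + 0.012 + 0.060) = 0.43 / 0.089 = 4.8315
k* = 4.8315^(1/0.61) ≈ 13.2265

k* ≈ 13.23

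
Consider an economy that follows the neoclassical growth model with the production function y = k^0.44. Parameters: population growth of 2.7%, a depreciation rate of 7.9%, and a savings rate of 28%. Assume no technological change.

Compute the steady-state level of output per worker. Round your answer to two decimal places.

y* ≈ 2.15

In steady state, investment equals break-even investment: s·k^α = (n + δ)·k.
Dividing both sides by k: k^(1−α) = s / (n + δ).
k^0.56 = 0.28 / (0.027 + 0.079) = 0.28 / 0.106 = 2.6415
k* = 2.6415^(1/0.56) ≈ 5.6664
y* = (k*)^α = 5.6664^0.44 ≈ 2.1451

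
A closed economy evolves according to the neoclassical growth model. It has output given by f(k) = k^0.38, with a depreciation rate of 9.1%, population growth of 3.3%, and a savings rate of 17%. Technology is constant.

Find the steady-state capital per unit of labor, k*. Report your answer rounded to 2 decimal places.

At the steady state, Δk = 0, so s·k^α = (n + δ)·k.
Dividing both sides by k: k^(1−α) = s / (n + δ).
k^0.62 = 0.17 / (0.033 + 0.091) = 0.17 / 0.124 = 1.3710
k* = 1.3710^(1/0.62) ≈ 1.6635

k* ≈ 1.66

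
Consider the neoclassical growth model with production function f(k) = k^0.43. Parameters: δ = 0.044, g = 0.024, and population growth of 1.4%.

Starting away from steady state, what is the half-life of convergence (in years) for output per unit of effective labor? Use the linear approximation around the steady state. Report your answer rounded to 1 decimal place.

Near the steady state the convergence rate is λ = (1 − α)(n + g + δ).
λ = (1 − 0.43) × 0.082 = 0.57 × 0.082 = 0.04674
Half-life = ln 2 / λ = 0.6931 / 0.04674 ≈ 14.83 years

half-life ≈ 14.8 years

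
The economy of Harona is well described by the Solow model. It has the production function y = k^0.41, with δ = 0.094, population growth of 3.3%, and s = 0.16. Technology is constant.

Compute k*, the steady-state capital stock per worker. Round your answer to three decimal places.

At the steady state, Δk = 0, so s·k^α = (n + δ)·k.
Dividing both sides by k: k^(1−α) = s / (n + δ).
k^0.59 = 0.16 / (0.033 + 0.094) = 0.16 / 0.127 = 1.2598
k* = 1.2598^(1/0.59) ≈ 1.4791

k* = 1.479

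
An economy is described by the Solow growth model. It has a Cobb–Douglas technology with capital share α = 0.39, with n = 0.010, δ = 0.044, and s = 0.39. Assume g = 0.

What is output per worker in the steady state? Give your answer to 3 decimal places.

y* = 3.540

Steady state requires s·f(k) = (n + δ)·k, i.e. s·k^α = (n + δ)·k.
Dividing both sides by k: k^(1−α) = s / (n + δ).
k^0.61 = 0.39 / (0.010 + 0.044) = 0.39 / 0.054 = 7.2222
k* = 7.2222^(1/0.61) ≈ 25.5655
y* = (k*)^α = 25.5655^0.39 ≈ 3.5399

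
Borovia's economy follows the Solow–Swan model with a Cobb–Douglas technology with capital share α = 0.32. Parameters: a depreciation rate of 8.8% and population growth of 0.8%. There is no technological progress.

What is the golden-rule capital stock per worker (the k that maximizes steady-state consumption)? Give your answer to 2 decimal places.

k_gold ≈ 5.87

The golden rule sets f'(k) = n + δ, i.e. α·k^(α−1) = n + δ.
So k^(1−α) = α / (n + δ) = 0.32 / 0.096 = 3.3333.
k_gold = 3.3333^(1/0.68) ≈ 5.8740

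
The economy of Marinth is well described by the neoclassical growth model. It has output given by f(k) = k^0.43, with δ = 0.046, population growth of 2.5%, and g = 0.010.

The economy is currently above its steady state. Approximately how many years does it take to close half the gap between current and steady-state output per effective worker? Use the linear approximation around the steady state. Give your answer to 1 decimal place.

Near the steady state the convergence rate is λ = (1 − α)(n + g + δ).
λ = (1 − 0.43) × 0.081 = 0.57 × 0.081 = 0.04617
Half-life = ln 2 / λ = 0.6931 / 0.04617 ≈ 15.01 years

t_½ ≈ 15.0 years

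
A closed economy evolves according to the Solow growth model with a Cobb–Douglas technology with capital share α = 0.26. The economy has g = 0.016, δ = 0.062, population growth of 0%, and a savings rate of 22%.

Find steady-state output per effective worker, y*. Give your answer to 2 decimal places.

y* ≈ 1.44

In steady state, investment equals break-even investment: s·k^α = (n + g + δ)·k.
Dividing both sides by k: k^(1−α) = s / (n + g + δ).
k^0.74 = 0.22 / (0.000 + 0.016 + 0.062) = 0.22 / 0.078 = 2.8205
k* = 2.8205^(1/0.74) ≈ 4.0602
y* = (k*)^α = 4.0602^0.26 ≈ 1.4395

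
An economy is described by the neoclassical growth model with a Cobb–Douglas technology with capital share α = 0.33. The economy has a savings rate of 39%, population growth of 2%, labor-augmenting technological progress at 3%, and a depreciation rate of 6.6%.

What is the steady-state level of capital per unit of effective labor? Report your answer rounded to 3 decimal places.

k* ≈ 6.109

At the steady state, Δk = 0, so s·k^α = (n + g + δ)·k.
Rearranging, k^(1−α) = s / (n + g + δ).
k^0.67 = 0.39 / (0.020 + 0.030 + 0.066) = 0.39 / 0.116 = 3.3621
k* = 3.3621^(1/0.67) ≈ 6.1092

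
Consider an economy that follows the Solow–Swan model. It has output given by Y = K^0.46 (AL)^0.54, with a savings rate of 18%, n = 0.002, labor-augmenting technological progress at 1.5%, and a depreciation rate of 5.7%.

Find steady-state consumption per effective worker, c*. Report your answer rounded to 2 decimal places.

c* = 1.75

Steady state requires s·f(k) = (n + g + δ)·k, i.e. s·k^α = (n + g + δ)·k.
Rearranging, k^(1−α) = s / (n + g + δ).
k^0.54 = 0.18 / (0.002 + 0.015 + 0.057) = 0.18 / 0.074 = 2.4324
k* = 2.4324^(1/0.54) ≈ 5.1866
y* = (k*)^α = 5.1866^0.46 ≈ 2.1323
c* = (1 − s)·y* = (1 − 0.18) × 2.1323 ≈ 1.7485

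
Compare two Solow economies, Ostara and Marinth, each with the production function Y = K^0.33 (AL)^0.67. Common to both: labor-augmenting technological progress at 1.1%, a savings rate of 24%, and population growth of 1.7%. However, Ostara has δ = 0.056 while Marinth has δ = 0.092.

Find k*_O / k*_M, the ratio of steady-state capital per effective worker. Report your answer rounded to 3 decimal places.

k*_O / k*_M ≈ 1.703

Steady-state k* = [s/(n + g + δ)]^(1/(1−α)), so the ratio is [ (s_O/(n + g + δ)_O) / (s_M/(n + g + δ)_M) ]^1.4925.
s_O/(n + g + δ)_O = 0.24/0.084 = 2.8571; s_M/(n + g + δ)_M = 0.24/0.120 = 2.0000.
Ratio = (2.8571/2.0000)^1.4925 = 1.4286^1.4925 ≈ 1.7030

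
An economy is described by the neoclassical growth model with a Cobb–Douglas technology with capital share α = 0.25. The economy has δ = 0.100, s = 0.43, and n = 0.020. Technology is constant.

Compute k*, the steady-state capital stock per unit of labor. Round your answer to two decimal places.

k* ≈ 5.48

Steady state requires s·f(k) = (n + δ)·k, i.e. s·k^α = (n + δ)·k.
Dividing both sides by k: k^(1−α) = s / (n + δ).
k^0.75 = 0.43 / (0.020 + 0.100) = 0.43 / 0.120 = 3.5833
k* = 3.5833^(1/0.75) ≈ 5.4833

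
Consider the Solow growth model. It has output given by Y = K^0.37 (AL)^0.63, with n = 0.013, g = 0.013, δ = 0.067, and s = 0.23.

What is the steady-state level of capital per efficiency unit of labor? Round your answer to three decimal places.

k* ≈ 4.209

Steady state requires s·f(k) = (n + g + δ)·k, i.e. s·k^α = (n + g + δ)·k.
Rearranging, k^(1−α) = s / (n + g + δ).
k^0.63 = 0.23 / (0.013 + 0.013 + 0.067) = 0.23 / 0.093 = 2.4731
k* = 2.4731^(1/0.63) ≈ 4.2091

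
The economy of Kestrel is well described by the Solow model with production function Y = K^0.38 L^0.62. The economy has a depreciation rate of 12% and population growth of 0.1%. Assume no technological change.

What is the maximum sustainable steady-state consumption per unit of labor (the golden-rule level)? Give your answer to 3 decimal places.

At the golden rule, f'(k) = n + δ, so α·k^(α−1) = n + δ and k_gold = (α/(n + δ))^(1/(1−α)).
k_gold = (0.38/0.121)^(1/0.62) = 3.1405^1.6129 ≈ 6.3330
c_gold = f(k_gold) − (n + δ)·k_gold = 2.0166 − 0.121×6.3330 ≈ 1.2503

c_gold ≈ 1.250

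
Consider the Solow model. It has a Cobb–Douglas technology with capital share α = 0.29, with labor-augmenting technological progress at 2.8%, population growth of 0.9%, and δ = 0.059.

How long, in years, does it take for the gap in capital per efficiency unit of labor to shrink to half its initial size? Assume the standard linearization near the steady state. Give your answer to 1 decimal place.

Near the steady state the convergence rate is λ = (1 − α)(n + g + δ).
λ = (1 − 0.29) × 0.096 = 0.71 × 0.096 = 0.06816
Half-life = ln 2 / λ = 0.6931 / 0.06816 ≈ 10.17 years

about 10.2 years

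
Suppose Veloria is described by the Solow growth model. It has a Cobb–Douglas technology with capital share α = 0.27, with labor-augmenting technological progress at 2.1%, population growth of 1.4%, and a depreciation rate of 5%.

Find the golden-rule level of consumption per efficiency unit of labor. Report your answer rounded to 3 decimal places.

c_gold ≈ 1.119

At the golden rule, f'(k) = n + g + δ, so α·k^(α−1) = n + g + δ and k_gold = (α/(n + g + δ))^(1/(1−α)).
k_gold = (0.27/0.085)^(1/0.73) = 3.1765^1.3699 ≈ 4.8710
c_gold = f(k_gold) − (n + g + δ)·k_gold = 1.5334 − 0.085×4.8710 ≈ 1.1194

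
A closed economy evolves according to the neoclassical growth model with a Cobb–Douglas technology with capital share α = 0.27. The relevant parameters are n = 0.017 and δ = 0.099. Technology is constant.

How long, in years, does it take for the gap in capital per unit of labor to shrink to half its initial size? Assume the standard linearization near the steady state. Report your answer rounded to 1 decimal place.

Near the steady state the convergence rate is λ = (1 − α)(n + δ).
λ = (1 − 0.27) × 0.116 = 0.73 × 0.116 = 0.08468
Half-life = ln 2 / λ = 0.6931 / 0.08468 ≈ 8.18 years

t_½ ≈ 8.2 years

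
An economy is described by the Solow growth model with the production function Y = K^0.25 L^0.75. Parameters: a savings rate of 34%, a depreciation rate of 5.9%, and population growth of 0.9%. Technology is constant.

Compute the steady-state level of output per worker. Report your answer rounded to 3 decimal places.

In steady state, investment equals break-even investment: s·k^α = (n + δ)·k.
Dividing both sides by k: k^(1−α) = s / (n + δ).
k^0.75 = 0.34 / (0.009 + 0.059) = 0.34 / 0.068 = 5.0000
k* = 5.0000^(1/0.75) ≈ 8.5499
y* = (k*)^α = 8.5499^0.25 ≈ 1.7100

y* ≈ 1.710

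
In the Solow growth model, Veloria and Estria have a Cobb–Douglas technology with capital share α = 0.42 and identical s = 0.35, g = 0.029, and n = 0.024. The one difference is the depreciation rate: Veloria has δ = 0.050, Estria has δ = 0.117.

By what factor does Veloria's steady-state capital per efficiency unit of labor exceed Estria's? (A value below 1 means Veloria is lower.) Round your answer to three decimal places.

ratio ≈ 2.372

Steady-state k* = [s/(n + g + δ)]^(1/(1−α)), so the ratio is [ (s_V/(n + g + δ)_V) / (s_E/(n + g + δ)_E) ]^1.7241.
s_V/(n + g + δ)_V = 0.35/0.103 = 3.3981; s_E/(n + g + δ)_E = 0.35/0.170 = 2.0588.
Ratio = (3.3981/2.0588)^1.7241 = 1.6505^1.7241 ≈ 2.3724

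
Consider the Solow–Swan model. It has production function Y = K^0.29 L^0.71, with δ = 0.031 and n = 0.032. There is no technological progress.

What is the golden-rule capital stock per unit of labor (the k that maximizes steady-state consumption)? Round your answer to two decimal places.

k_gold ≈ 8.59

The golden rule sets f'(k) = n + δ, i.e. α·k^(α−1) = n + δ.
So k^(1−α) = α / (n + δ) = 0.29 / 0.063 = 4.6032.
k_gold = 4.6032^(1/0.71) ≈ 8.5879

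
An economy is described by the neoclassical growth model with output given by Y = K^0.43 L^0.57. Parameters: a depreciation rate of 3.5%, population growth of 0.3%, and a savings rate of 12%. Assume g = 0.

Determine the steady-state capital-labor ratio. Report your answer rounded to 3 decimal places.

k* ≈ 7.519

At the steady state, Δk = 0, so s·k^α = (n + δ)·k.
Dividing both sides by k: k^(1−α) = s / (n + δ).
k^0.57 = 0.12 / (0.003 + 0.035) = 0.12 / 0.038 = 3.1579
k* = 3.1579^(1/0.57) ≈ 7.5186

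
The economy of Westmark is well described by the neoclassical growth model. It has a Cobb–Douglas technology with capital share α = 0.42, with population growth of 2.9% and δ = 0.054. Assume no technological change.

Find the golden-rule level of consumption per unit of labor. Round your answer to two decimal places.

At the golden rule, f'(k) = n + δ, so α·k^(α−1) = n + δ and k_gold = (α/(n + δ))^(1/(1−α)).
k_gold = (0.42/0.083)^(1/0.58) = 5.0602^1.7241 ≈ 16.3703
c_gold = f(k_gold) − (n + δ)·k_gold = 3.2352 − 0.083×16.3703 ≈ 1.8765

c_gold ≈ 1.88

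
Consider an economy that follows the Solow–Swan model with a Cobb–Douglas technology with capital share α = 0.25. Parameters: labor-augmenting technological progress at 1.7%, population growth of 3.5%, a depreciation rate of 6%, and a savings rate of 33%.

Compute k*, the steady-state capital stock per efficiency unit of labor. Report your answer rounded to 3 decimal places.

k* = 4.224

Steady state requires s·f(k) = (n + g + δ)·k, i.e. s·k^α = (n + g + δ)·k.
Rearranging, k^(1−α) = s / (n + g + δ).
k^0.75 = 0.33 / (0.035 + 0.017 + 0.060) = 0.33 / 0.112 = 2.9464
k* = 2.9464^(1/0.75) ≈ 4.2240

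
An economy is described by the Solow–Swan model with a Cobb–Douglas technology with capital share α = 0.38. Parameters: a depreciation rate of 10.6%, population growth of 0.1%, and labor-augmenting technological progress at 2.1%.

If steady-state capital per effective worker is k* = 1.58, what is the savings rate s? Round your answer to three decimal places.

At the steady state, Δk = 0, so s·k^α = (n + g + δ)·k.
So s / (n + g + δ) = (k*)^(1−α) = 1.58^0.62 = 1.3279.
Therefore s = 1.3279 × (n + g + δ) = 1.3279 × 0.128 = 0.1700.

s ≈ 0.170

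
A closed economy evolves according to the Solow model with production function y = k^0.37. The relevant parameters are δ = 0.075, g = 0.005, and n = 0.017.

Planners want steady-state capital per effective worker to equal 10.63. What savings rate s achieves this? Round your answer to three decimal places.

s ≈ 0.430

In steady state, investment equals break-even investment: s·k^α = (n + g + δ)·k.
So s / (n + g + δ) = (k*)^(1−α) = 10.63^0.63 = 4.4332.
Therefore s = 4.4332 × (n + g + δ) = 4.4332 × 0.097 = 0.4300.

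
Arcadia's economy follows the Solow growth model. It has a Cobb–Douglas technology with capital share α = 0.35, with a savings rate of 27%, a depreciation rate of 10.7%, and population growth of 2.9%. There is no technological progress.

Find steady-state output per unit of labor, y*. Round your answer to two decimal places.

At the steady state, Δk = 0, so s·k^α = (n + δ)·k.
Dividing both sides by k: k^(1−α) = s / (n + δ).
k^0.65 = 0.27 / (0.029 + 0.107) = 0.27 / 0.136 = 1.9853
k* = 1.9853^(1/0.65) ≈ 2.8721
y* = (k*)^α = 2.8721^0.35 ≈ 1.4467

y* = 1.45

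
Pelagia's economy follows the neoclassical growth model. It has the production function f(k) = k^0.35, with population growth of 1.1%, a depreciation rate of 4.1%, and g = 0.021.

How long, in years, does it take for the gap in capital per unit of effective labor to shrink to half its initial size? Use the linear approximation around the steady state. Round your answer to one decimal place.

about 14.6 years

Near the steady state the convergence rate is λ = (1 − α)(n + g + δ).
λ = (1 − 0.35) × 0.073 = 0.65 × 0.073 = 0.04745
Half-life = ln 2 / λ = 0.6931 / 0.04745 ≈ 14.61 years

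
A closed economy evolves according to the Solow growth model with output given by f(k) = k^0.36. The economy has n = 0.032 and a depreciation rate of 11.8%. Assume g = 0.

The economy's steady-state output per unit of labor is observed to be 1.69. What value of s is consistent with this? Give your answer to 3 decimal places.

Steady state requires s·f(k) = (n + δ)·k, i.e. s·k^α = (n + δ)·k.
Since y* = [s/(n + δ)]^(α/(1−α)), we have s/(n + δ) = (y*)^((1−α)/α) = 1.69^1.7778 = 2.5418.
Therefore s = 2.5418 × (n + δ) = 2.5418 × 0.150 = 0.3813.

s ≈ 0.381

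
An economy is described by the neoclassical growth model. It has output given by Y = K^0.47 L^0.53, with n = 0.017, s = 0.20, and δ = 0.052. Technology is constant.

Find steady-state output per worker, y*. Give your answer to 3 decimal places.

y* ≈ 2.570

At the steady state, Δk = 0, so s·k^α = (n + δ)·k.
Rearranging, k^(1−α) = s / (n + δ).
k^0.53 = 0.20 / (0.017 + 0.052) = 0.20 / 0.069 = 2.8986
k* = 2.8986^(1/0.53) ≈ 7.4482
y* = (k*)^α = 7.4482^0.47 ≈ 2.5696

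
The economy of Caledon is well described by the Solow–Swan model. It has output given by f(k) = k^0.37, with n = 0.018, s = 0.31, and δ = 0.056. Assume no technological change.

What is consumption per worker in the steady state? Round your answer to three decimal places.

c* ≈ 1.600

In steady state, investment equals break-even investment: s·k^α = (n + δ)·k.
Dividing both sides by k: k^(1−α) = s / (n + δ).
k^0.63 = 0.31 / (0.018 + 0.056) = 0.31 / 0.074 = 4.1892
k* = 4.1892^(1/0.63) ≈ 9.7165
y* = (k*)^α = 9.7165^0.37 ≈ 2.3194
c* = (1 − s)·y* = (1 − 0.31) × 2.3194 ≈ 1.6004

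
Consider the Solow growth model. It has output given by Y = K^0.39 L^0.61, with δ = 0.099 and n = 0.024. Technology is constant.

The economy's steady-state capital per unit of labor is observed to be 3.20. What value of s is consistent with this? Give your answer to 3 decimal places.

In steady state, investment equals break-even investment: s·k^α = (n + δ)·k.
So s / (n + δ) = (k*)^(1−α) = 3.20^0.61 = 2.0330.
Therefore s = 2.0330 × (n + δ) = 2.0330 × 0.123 = 0.2501.

s ≈ 0.250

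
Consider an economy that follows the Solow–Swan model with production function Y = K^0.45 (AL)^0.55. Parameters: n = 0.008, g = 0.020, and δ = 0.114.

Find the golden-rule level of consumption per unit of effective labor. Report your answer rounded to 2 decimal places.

c_gold ≈ 1.41

At the golden rule, f'(k) = n + g + δ, so α·k^(α−1) = n + g + δ and k_gold = (α/(n + g + δ))^(1/(1−α)).
k_gold = (0.45/0.142)^(1/0.55) = 3.1690^1.8182 ≈ 8.1429
c_gold = f(k_gold) − (n + g + δ)·k_gold = 2.5695 − 0.142×8.1429 ≈ 1.4132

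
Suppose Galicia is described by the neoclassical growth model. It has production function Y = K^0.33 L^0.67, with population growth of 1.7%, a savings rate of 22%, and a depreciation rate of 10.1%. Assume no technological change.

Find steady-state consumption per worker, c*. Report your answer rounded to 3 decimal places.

c* ≈ 1.060

At the steady state, Δk = 0, so s·k^α = (n + δ)·k.
Rearranging, k^(1−α) = s / (n + δ).
k^0.67 = 0.22 / (0.017 + 0.101) = 0.22 / 0.118 = 1.8644
k* = 1.8644^(1/0.67) ≈ 2.5339
y* = (k*)^α = 2.5339^0.33 ≈ 1.3591
c* = (1 − s)·y* = (1 − 0.22) × 1.3591 ≈ 1.0601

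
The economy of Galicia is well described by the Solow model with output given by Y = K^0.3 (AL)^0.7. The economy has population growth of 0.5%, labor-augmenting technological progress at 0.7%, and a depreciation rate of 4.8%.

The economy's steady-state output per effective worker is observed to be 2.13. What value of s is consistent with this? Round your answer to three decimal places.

Steady state requires s·f(k) = (n + g + δ)·k, i.e. s·k^α = (n + g + δ)·k.
Since y* = [s/(n + g + δ)]^(α/(1−α)), we have s/(n + g + δ) = (y*)^((1−α)/α) = 2.13^2.3333 = 5.8372.
Therefore s = 5.8372 × (n + g + δ) = 5.8372 × 0.060 = 0.3502.

s ≈ 0.350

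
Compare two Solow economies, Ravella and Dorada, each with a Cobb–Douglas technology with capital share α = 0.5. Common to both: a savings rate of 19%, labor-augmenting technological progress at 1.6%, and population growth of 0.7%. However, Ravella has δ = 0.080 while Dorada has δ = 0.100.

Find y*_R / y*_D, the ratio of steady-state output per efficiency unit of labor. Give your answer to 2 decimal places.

Steady-state y* = [s/(n + g + δ)]^(α/(1−α)), so the ratio is [ (s_R/(n + g + δ)_R) / (s_D/(n + g + δ)_D) ]^1.
s_R/(n + g + δ)_R = 0.19/0.103 = 1.8447; s_D/(n + g + δ)_D = 0.19/0.123 = 1.5447.
Ratio = (1.8447/1.5447)^1 = 1.1942^1 ≈ 1.1942

ratio ≈ 1.19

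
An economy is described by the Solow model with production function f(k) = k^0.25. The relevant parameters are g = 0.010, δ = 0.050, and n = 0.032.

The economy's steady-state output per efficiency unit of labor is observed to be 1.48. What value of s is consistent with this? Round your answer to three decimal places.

At the steady state, Δk = 0, so s·k^α = (n + g + δ)·k.
Since y* = [s/(n + g + δ)]^(α/(1−α)), we have s/(n + g + δ) = (y*)^((1−α)/α) = 1.48^3 = 3.2418.
Therefore s = 3.2418 × (n + g + δ) = 3.2418 × 0.092 = 0.2982.

s ≈ 0.298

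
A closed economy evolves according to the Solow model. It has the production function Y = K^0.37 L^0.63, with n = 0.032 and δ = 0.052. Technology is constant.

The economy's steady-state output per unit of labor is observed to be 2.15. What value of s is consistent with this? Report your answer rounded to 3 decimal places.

In steady state, investment equals break-even investment: s·k^α = (n + δ)·k.
Since y* = [s/(n + δ)]^(α/(1−α)), we have s/(n + δ) = (y*)^((1−α)/α) = 2.15^1.7027 = 3.6817.
Therefore s = 3.6817 × (n + δ) = 3.6817 × 0.084 = 0.3093.

s ≈ 0.309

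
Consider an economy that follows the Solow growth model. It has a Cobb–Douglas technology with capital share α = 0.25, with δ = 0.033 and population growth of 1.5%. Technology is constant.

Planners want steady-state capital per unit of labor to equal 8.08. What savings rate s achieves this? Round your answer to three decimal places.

Steady state requires s·f(k) = (n + δ)·k, i.e. s·k^α = (n + δ)·k.
So s / (n + δ) = (k*)^(1−α) = 8.08^0.75 = 4.7925.
Therefore s = 4.7925 × (n + δ) = 4.7925 × 0.048 = 0.2300.

s ≈ 0.230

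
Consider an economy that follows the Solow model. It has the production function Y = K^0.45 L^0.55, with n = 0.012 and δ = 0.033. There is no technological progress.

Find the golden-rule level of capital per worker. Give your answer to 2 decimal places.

The golden rule sets f'(k) = n + δ, i.e. α·k^(α−1) = n + δ.
So k^(1−α) = α / (n + δ) = 0.45 / 0.045 = 10.0000.
k_gold = 10.0000^(1/0.55) ≈ 65.7933

k_gold ≈ 65.79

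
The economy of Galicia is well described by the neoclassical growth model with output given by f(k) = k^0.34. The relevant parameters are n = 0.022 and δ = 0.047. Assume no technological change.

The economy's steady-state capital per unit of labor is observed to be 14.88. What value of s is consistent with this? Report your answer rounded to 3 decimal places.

s ≈ 0.410

In steady state, investment equals break-even investment: s·k^α = (n + δ)·k.
So s / (n + δ) = (k*)^(1−α) = 14.88^0.66 = 5.9418.
Therefore s = 5.9418 × (n + δ) = 5.9418 × 0.069 = 0.4100.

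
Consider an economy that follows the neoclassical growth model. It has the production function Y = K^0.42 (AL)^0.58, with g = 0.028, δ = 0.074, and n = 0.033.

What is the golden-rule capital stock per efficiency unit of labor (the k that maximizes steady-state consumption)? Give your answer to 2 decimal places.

The golden rule sets f'(k) = n + g + δ, i.e. α·k^(α−1) = n + g + δ.
So k^(1−α) = α / (n + g + δ) = 0.42 / 0.135 = 3.1111.
k_gold = 3.1111^(1/0.58) ≈ 7.0770

k_gold ≈ 7.08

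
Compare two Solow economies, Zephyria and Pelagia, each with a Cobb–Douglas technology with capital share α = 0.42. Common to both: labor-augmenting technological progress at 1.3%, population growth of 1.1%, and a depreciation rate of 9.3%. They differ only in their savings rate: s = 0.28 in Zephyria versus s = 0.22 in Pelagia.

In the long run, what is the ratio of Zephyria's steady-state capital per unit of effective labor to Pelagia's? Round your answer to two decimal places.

Steady-state k* = [s/(n + g + δ)]^(1/(1−α)), so the ratio is [ (s_Z/(n + g + δ)_Z) / (s_P/(n + g + δ)_P) ]^1.7241.
s_Z/(n + g + δ)_Z = 0.28/0.117 = 2.3932; s_P/(n + g + δ)_P = 0.22/0.117 = 1.8803.
Ratio = (2.3932/1.8803)^1.7241 = 1.2728^1.7241 ≈ 1.5157

k*_Z / k*_P ≈ 1.52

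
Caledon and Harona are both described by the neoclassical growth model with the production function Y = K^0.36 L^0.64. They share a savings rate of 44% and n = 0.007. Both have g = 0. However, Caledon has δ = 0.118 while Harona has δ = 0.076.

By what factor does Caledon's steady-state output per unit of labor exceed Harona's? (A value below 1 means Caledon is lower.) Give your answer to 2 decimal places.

Steady-state y* = [s/(n + δ)]^(α/(1−α)), so the ratio is [ (s_C/(n + δ)_C) / (s_H/(n + δ)_H) ]^0.5625.
s_C/(n + δ)_C = 0.44/0.125 = 3.5200; s_H/(n + δ)_H = 0.44/0.083 = 5.3012.
Ratio = (3.5200/5.3012)^0.5625 = 0.6640^0.5625 ≈ 0.7943

y*_C / y*_H ≈ 0.79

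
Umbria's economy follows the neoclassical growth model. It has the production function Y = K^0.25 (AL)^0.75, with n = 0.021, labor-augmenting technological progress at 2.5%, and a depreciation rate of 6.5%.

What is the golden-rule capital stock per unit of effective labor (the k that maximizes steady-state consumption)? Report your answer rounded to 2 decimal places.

The golden rule sets f'(k) = n + g + δ, i.e. α·k^(α−1) = n + g + δ.
So k^(1−α) = α / (n + g + δ) = 0.25 / 0.111 = 2.2523.
k_gold = 2.2523^(1/0.75) ≈ 2.9524

k_gold ≈ 2.95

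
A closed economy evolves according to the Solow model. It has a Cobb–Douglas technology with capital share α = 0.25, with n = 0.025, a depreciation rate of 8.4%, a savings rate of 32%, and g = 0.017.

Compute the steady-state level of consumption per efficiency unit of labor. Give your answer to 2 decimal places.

c* ≈ 0.93

Steady state requires s·f(k) = (n + g + δ)·k, i.e. s·k^α = (n + g + δ)·k.
Rearranging, k^(1−α) = s / (n + g + δ).
k^0.75 = 0.32 / (0.025 + 0.017 + 0.084) = 0.32 / 0.126 = 2.5397
k* = 2.5397^(1/0.75) ≈ 3.4651
y* = (k*)^α = 3.4651^0.25 ≈ 1.3644
c* = (1 − s)·y* = (1 − 0.32) × 1.3644 ≈ 0.9278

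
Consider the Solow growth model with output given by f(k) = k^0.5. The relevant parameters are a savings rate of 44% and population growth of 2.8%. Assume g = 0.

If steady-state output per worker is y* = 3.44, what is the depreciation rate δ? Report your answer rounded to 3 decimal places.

δ ≈ 0.100

In steady state, investment equals break-even investment: s·k^α = (n + δ)·k.
Since y* = [s/(n + δ)]^(α/(1−α)), we have s/(n + δ) = (y*)^((1−α)/α) = 3.44^1 = 3.4400.
Therefore n + δ = s / 3.4400 = 0.44 / 3.4400 = 0.1279, so δ = 0.1279 − 0.028 = 0.0999.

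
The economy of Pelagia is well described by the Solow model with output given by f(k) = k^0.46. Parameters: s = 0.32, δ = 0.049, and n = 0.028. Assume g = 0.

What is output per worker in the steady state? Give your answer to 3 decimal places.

y* = 3.365

In steady state, investment equals break-even investment: s·k^α = (n + δ)·k.
Dividing both sides by k: k^(1−α) = s / (n + δ).
k^0.54 = 0.32 / (0.028 + 0.049) = 0.32 / 0.077 = 4.1558
k* = 4.1558^(1/0.54) ≈ 13.9848
y* = (k*)^α = 13.9848^0.46 ≈ 3.3651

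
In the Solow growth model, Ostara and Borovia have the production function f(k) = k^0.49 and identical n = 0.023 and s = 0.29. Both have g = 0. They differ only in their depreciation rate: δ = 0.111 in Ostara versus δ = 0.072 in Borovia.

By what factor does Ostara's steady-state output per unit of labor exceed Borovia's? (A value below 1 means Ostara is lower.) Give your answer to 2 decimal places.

ratio ≈ 0.72

Steady-state y* = [s/(n + δ)]^(α/(1−α)), so the ratio is [ (s_O/(n + δ)_O) / (s_B/(n + δ)_B) ]^0.9608.
s_O/(n + δ)_O = 0.29/0.134 = 2.1642; s_B/(n + δ)_B = 0.29/0.095 = 3.0526.
Ratio = (2.1642/3.0526)^0.9608 = 0.7090^0.9608 ≈ 0.7186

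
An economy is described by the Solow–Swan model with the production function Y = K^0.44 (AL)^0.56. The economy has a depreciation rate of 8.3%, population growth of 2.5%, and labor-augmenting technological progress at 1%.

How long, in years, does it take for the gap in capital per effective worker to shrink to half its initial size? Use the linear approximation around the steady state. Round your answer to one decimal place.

about 10.5 years

Near the steady state the convergence rate is λ = (1 − α)(n + g + δ).
λ = (1 − 0.44) × 0.118 = 0.56 × 0.118 = 0.06608
Half-life = ln 2 / λ = 0.6931 / 0.06608 ≈ 10.49 years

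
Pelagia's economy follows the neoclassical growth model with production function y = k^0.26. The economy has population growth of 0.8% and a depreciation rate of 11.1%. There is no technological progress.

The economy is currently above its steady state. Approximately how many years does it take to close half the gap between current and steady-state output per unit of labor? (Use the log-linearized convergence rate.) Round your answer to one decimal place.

about 7.9 years

Near the steady state the convergence rate is λ = (1 − α)(n + δ).
λ = (1 − 0.26) × 0.119 = 0.74 × 0.119 = 0.08806
Half-life = ln 2 / λ = 0.6931 / 0.08806 ≈ 7.87 years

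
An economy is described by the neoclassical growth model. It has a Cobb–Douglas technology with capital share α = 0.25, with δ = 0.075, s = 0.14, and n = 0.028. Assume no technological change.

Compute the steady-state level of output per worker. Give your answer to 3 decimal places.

At the steady state, Δk = 0, so s·k^α = (n + δ)·k.
Dividing both sides by k: k^(1−α) = s / (n + δ).
k^0.75 = 0.14 / (0.028 + 0.075) = 0.14 / 0.103 = 1.3592
k* = 1.3592^(1/0.75) ≈ 1.5056
y* = (k*)^α = 1.5056^0.25 ≈ 1.1077

y* ≈ 1.108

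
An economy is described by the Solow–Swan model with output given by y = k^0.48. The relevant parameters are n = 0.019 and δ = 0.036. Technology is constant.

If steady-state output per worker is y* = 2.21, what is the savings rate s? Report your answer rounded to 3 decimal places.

s ≈ 0.130

In steady state, investment equals break-even investment: s·k^α = (n + δ)·k.
Since y* = [s/(n + δ)]^(α/(1−α)), we have s/(n + δ) = (y*)^((1−α)/α) = 2.21^1.0833 = 2.3609.
Therefore s = 2.3609 × (n + δ) = 2.3609 × 0.055 = 0.1298.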